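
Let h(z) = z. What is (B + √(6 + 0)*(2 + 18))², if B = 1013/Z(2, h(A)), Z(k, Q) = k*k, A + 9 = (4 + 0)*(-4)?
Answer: 1064569/16 + 10130*√6 ≈ 91349.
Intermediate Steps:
A = -25 (A = -9 + (4 + 0)*(-4) = -9 + 4*(-4) = -9 - 16 = -25)
Z(k, Q) = k²
B = 1013/4 (B = 1013/(2²) = 1013/4 ≈ 253.25)
(B + √(6 + 0)*(2 + 18))² = (1013/4 + √(6 + 0)*(2 + 18))² = (1013/4 + √6*20)² = (1013/4 + 20*√6)²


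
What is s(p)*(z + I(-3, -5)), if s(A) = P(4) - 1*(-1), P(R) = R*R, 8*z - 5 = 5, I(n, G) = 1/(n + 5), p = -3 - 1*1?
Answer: 119/4 ≈ 29.750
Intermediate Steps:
p = -4 (p = -3 - 1 = -4)
I(n, G) = 1/(5 + n)
z = 5/4 (z = 5/8 + (⅛)*5 = 5/8 + 5/8 = 5/4 ≈ 1.2500)
P(R) = R²
s(A) = 17 (s(A) = 4² - 1*(-1) = 16 + 1 = 17)
s(p)*(z + I(-3, -5)) = 17*(5/4 + 1/(5 - 3)) = 17*(5/4 + 1/2) = 17*(5/4 + ½) = 17*(7/4) = 119/4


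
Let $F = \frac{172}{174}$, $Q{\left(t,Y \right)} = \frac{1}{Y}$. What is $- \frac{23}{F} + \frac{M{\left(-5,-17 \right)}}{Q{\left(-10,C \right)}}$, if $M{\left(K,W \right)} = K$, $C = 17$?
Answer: $- \frac{9311}{86} \approx -108.27$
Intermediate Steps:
$F = \frac{86}{87}$ ($F = 172 \cdot \frac{1}{174} = \frac{86}{87} \approx 0.98851$)
$- \frac{23}{F} + \frac{M{\left(-5,-17 \right)}}{Q{\left(-10,C \right)}} = - \frac{23}{\frac{86}{87}} - \frac{5}{\frac{1}{17}} = \left(-23\right) \frac{87}{86} - 5 \frac{1}{\frac{1}{17}} = - \frac{2001}{86} - 85 = - \frac{9311}{86}$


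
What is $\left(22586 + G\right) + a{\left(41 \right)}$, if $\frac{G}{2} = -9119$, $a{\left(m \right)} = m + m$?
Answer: $4430$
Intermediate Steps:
$a{\left(m \right)} = 2 m$
$G = -18238$ ($G = 2 \left(-9119\right) = -18238$)
$\left(22586 + G\right) + a{\left(41 \right)} = \left(22586 - 18238\right) + 2 \cdot 41 = 4348 + 82 = 4430$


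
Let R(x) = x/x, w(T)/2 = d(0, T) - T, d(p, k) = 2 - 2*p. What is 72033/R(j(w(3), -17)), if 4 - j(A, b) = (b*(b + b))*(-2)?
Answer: 72033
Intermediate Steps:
w(T) = 4 - 2*T (w(T) = 2*((2 - 2*0) - T) = 2*((2 + 0) - T) = 2*(2 - T) = 4 - 2*T)
j(A, b) = 4 + 4*b² (j(A, b) = 4 - b*(b + b)*(-2) = 4 - b*(2*b)*(-2) = 4 - 2*b²*(-2) = 4 - (-4)*b² = 4 + 4*b²)
R(x) = 1
72033/R(j(w(3), -17)) = 72033/1 = 72033*1 = 72033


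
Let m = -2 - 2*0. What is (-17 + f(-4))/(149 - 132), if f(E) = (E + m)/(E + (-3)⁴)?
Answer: -1315/1309 ≈ -1.0046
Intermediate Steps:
m = -2 (m = -2 + 0 = -2)
f(E) = (-2 + E)/(81 + E) (f(E) = (E - 2)/(E + (-3)⁴) = (-2 + E)/(E + 81) = (-2 + E)/(81 + E))
(-17 + f(-4))/(149 - 132) = (-17 + (-2 - 4)/(81 - 4))/(149 - 132) = (-17 - 6/77)/17 = (1/17)*(-1315/77) = -1315/1309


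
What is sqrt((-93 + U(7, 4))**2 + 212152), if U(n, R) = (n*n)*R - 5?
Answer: 2*sqrt(55439) ≈ 470.91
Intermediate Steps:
U(n, R) = -5 + R*n**2 (U(n, R) = n**2*R - 5 = R*n**2 - 5 = -5 + R*n**2)
sqrt((-93 + U(7, 4))**2 + 212152) = sqrt((-93 + (-5 + 4*7**2))**2 + 212152) = sqrt((-93 + (-5 + 4*49))**2 + 212152) = sqrt((-93 + (-5 + 196))**2 + 212152) = sqrt((-93 + 191)**2 + 212152) = sqrt(98**2 + 212152) = sqrt(9604 + 212152) = sqrt(221756) = 2*sqrt(55439)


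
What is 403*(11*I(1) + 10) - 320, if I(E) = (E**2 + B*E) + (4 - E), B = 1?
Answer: 25875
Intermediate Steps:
I(E) = 4 + E**2 (I(E) = (E**2 + 1*E) + (4 - E) = (E**2 + E) + (4 - E) = (E + E**2) + (4 - E) = 4 + E**2)
403*(11*I(1) + 10) - 320 = 403*(11*(4 + 1**2) + 10) - 320 = 403*(11*(4 + 1) + 10) - 320 = 403*(11*5 + 10) - 320 = 403*(55 + 10) - 320 = 403*65 - 320 = 26195 - 320 = 25875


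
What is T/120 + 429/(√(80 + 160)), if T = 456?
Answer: 19/5 + 143*√15/20 ≈ 31.492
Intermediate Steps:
T/120 + 429/(√(80 + 160)) = 456/120 + 429/(√(80 + 160)) = 456*(1/120) + 429/(√240) = 19/5 + 429/((4*√15)) = 19/5 + 429*(√15/60) = 19/5 + 143*√15/20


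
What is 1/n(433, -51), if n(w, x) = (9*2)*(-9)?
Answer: -1/162 ≈ -0.0061728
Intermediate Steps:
n(w, x) = -162 (n(w, x) = 18*(-9) = -162)
1/n(433, -51) = 1/(-162) = -1/162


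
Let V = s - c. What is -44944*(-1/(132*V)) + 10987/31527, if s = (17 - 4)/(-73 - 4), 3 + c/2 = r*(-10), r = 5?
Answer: 916086931/256913523 ≈ 3.5657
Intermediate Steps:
c = -106 (c = -6 + 2*(5*(-10)) = -6 + 2*(-50) = -6 - 100 = -106)
s = -13/77 (s = 13/(-77) = 13*(-1/77) = -13/77 ≈ -0.16883)
V = 8149/77 (V = -13/77 - 1*(-106) = -13/77 + 106 = 8149/77 ≈ 105.83)
-44944*(-1/(132*V)) + 10987/31527 = -44944/((8149/77)*(-132)) + 10987/31527 = -44944/(-97788/7) + 10987*(1/31527) = -44944*(-7/97788) + 10987/31527 = 78652/24447 + 10987/31527 = 916086931/256913523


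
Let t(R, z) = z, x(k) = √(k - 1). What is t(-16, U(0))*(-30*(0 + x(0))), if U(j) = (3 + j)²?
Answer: -270*I ≈ -270.0*I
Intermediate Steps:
x(k) = √(-1 + k)
t(-16, U(0))*(-30*(0 + x(0))) = (3 + 0)²*(-30*(0 + √(-1 + 0))) = 3²*(-30*(0 + √(-1))) = 9*(-30*(0 + I)) = 9*(-30*I) = -270*I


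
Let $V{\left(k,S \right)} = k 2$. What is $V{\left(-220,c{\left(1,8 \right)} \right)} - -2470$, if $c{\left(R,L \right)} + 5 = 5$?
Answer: $2030$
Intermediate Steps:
$c{\left(R,L \right)} = 0$ ($c{\left(R,L \right)} = -5 + 5 = 0$)
$V{\left(k,S \right)} = 2 k$
$V{\left(-220,c{\left(1,8 \right)} \right)} - -2470 = 2 \left(-220\right) - -2470 = -440 + 2470 = 2030$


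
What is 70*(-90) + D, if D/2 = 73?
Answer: -6154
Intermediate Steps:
D = 146 (D = 2*73 = 146)
70*(-90) + D = 70*(-90) + 146 = -6300 + 146 = -6154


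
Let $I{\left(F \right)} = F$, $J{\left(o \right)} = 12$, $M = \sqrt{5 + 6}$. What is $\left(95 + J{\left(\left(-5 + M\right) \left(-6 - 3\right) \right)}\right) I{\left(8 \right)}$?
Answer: $856$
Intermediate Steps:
$M = \sqrt{11} \approx 3.3166$
$\left(95 + J{\left(\left(-5 + M\right) \left(-6 - 3\right) \right)}\right) I{\left(8 \right)} = \left(95 + 12\right) 8 = 107 \cdot 8 = 856$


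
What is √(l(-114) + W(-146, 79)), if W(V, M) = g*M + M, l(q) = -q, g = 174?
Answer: √13939 ≈ 118.06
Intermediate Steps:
W(V, M) = 175*M (W(V, M) = 174*M + M = 175*M)
√(l(-114) + W(-146, 79)) = √(-1*(-114) + 175*79) = √(114 + 13825) = √13939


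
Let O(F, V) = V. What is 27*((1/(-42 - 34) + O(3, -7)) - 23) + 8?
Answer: -60979/76 ≈ -802.36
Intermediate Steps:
27*((1/(-42 - 34) + O(3, -7)) - 23) + 8 = 27*((1/(-42 - 34) - 7) - 23) + 8 = 27*((1/(-76) - 7) - 23) + 8 = 27*((-1/76 - 7) - 23) + 8 = 27*(-533/76 - 23) + 8 = 27*(-2281/76) + 8 = -61587/76 + 8 = -60979/76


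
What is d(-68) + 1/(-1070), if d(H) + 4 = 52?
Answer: 51359/1070 ≈ 47.999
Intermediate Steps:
d(H) = 48 (d(H) = -4 + 52 = 48)
d(-68) + 1/(-1070) = 48 + 1/(-1070) = 48 - 1/1070 = 51359/1070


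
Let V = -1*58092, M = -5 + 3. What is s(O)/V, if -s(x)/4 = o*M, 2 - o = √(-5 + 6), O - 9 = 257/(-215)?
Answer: -2/14523 ≈ -0.00013771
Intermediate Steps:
M = -2
O = 1678/215 (O = 9 + 257/(-215) = 9 + 257*(-1/215) = 9 - 257/215 = 1678/215 ≈ 7.8046)
V = -58092
o = 1 (o = 2 - √(-5 + 6) = 2 - √1 = 2 - 1*1 = 2 - 1 = 1)
s(x) = 8 (s(x) = -4*(-2) = 8)
s(O)/V = 8/(-58092) = 8*(-1/58092) = -2/14523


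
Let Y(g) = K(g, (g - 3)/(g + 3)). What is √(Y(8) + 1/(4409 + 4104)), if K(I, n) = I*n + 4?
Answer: √66964390229/93643 ≈ 2.7634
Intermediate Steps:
K(I, n) = 4 + I*n
Y(g) = 4 + g*(-3 + g)/(3 + g) (Y(g) = 4 + g*((g - 3)/(g + 3)) = 4 + g*((-3 + g)/(3 + g)) = 4 + g*(-3 + g)/(3 + g))
√(Y(8) + 1/(4409 + 4104)) = √((12 + 8 + 8²)/(3 + 8) + 1/(4409 + 4104)) = √((12 + 8 + 64)/11 + 1/8513) = √((1/11)*84 + 1/8513) = √(84/11 + 1/8513) = √(715103/93643) = √66964390229/93643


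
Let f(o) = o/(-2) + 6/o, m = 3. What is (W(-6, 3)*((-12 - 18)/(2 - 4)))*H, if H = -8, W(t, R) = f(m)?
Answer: -60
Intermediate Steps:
f(o) = 6/o - o/2 (f(o) = o*(-1/2) + 6/o = -o/2 + 6/o = 6/o - o/2)
W(t, R) = 1/2 (W(t, R) = 6/3 - 1/2*3 = 6*(1/3) - 3/2 = 2 - 3/2 = 1/2)
(W(-6, 3)*((-12 - 18)/(2 - 4)))*H = (((-12 - 18)/(2 - 4))/2)*(-8) = ((-30/(-2))/2)*(-8) = ((-30*(-1/2))/2)*(-8) = ((1/2)*15)*(-8) = (15/2)*(-8) = -60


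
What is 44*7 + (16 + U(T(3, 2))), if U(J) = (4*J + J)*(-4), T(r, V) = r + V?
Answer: 224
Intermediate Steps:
T(r, V) = V + r
U(J) = -20*J (U(J) = (5*J)*(-4) = -20*J)
44*7 + (16 + U(T(3, 2))) = 44*7 + (16 - 20*(2 + 3)) = 308 + (16 - 20*5) = 308 + (16 - 100) = 308 - 84 = 224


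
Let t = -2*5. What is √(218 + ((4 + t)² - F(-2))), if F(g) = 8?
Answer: √246 ≈ 15.684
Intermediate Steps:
t = -10
√(218 + ((4 + t)² - F(-2))) = √(218 + ((4 - 10)² - 1*8)) = √(218 + ((-6)² - 8)) = √(218 + (36 - 8)) = √(218 + 28) = √246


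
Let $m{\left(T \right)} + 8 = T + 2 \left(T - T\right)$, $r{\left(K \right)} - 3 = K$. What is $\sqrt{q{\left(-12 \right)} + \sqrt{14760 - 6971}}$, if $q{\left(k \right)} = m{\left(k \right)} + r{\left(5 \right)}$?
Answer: $\sqrt{-12 + \sqrt{7789}} \approx 8.7324$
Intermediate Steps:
$r{\left(K \right)} = 3 + K$
$m{\left(T \right)} = -8 + T$ ($m{\left(T \right)} = -8 + \left(T + 2 \left(T - T\right)\right) = -8 + \left(T + 2 \cdot 0\right) = -8 + \left(T + 0\right) = -8 + T$)
$q{\left(k \right)} = k$ ($q{\left(k \right)} = \left(-8 + k\right) + \left(3 + 5\right) = \left(-8 + k\right) + 8 = k$)
$\sqrt{q{\left(-12 \right)} + \sqrt{14760 - 6971}} = \sqrt{-12 + \sqrt{14760 - 6971}} = \sqrt{-12 + \sqrt{7789}}$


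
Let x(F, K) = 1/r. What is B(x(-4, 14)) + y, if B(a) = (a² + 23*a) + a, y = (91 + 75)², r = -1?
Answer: 27533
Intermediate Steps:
x(F, K) = -1 (x(F, K) = 1/(-1) = -1)
y = 27556 (y = 166² = 27556)
B(a) = a² + 24*a
B(x(-4, 14)) + y = -(24 - 1) + 27556 = -1*23 + 27556 = -23 + 27556 = 27533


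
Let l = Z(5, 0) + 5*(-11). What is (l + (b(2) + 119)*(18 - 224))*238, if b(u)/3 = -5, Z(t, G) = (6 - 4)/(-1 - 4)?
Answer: -25560486/5 ≈ -5.1121e+6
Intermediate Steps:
Z(t, G) = -⅖ (Z(t, G) = 2/(-5) = 2*(-⅕) = -⅖)
b(u) = -15 (b(u) = 3*(-5) = -15)
l = -277/5 (l = -⅖ + 5*(-11) = -⅖ - 55 = -277/5 ≈ -55.400)
(l + (b(2) + 119)*(18 - 224))*238 = (-277/5 + (-15 + 119)*(18 - 224))*238 = (-277/5 + 104*(-206))*238 = (-277/5 - 21424)*238 = -107397/5*238 = -25560486/5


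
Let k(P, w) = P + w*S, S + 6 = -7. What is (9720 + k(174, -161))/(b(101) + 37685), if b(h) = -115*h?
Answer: 11987/26070 ≈ 0.45980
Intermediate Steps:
S = -13 (S = -6 - 7 = -13)
k(P, w) = P - 13*w (k(P, w) = P + w*(-13) = P - 13*w)
(9720 + k(174, -161))/(b(101) + 37685) = (9720 + (174 - 13*(-161)))/(-115*101 + 37685) = (9720 + (174 + 2093))/(-11615 + 37685) = (9720 + 2267)/26070 = 11987*(1/26070) = 11987/26070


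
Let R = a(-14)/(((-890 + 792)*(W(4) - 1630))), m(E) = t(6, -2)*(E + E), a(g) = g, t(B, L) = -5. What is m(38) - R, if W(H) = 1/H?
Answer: -17340536/45633 ≈ -380.00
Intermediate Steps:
m(E) = -10*E (m(E) = -5*(E + E) = -10*E)
R = -4/45633 (R = -14*1/((-890 + 792)*(1/4 - 1630)) = -14*(-1/(98*(¼ - 1630))) = -14/((-98*(-6519/4))) = -14/319431/2 = -14*2/319431 = -4/45633 ≈ -8.7656e-5)
m(38) - R = -10*38 - 1*(-4/45633) = -380 + 4/45633 = -17340536/45633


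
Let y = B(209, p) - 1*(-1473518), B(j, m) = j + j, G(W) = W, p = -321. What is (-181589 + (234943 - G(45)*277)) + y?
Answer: 1514825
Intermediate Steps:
B(j, m) = 2*j
y = 1473936 (y = 2*209 - 1*(-1473518) = 418 + 1473518 = 1473936)
(-181589 + (234943 - G(45)*277)) + y = (-181589 + (234943 - 45*277)) + 1473936 = (-181589 + (234943 - 1*12465)) + 1473936 = (-181589 + (234943 - 12465)) + 1473936 = (-181589 + 222478) + 1473936 = 40889 + 1473936 = 1514825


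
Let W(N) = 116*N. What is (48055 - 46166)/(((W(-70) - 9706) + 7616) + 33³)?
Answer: 1889/25727 ≈ 0.073425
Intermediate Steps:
(48055 - 46166)/(((W(-70) - 9706) + 7616) + 33³) = (48055 - 46166)/(((116*(-70) - 9706) + 7616) + 33³) = 1889/(((-8120 - 9706) + 7616) + 35937) = 1889/((-17826 + 7616) + 35937) = 1889/(-10210 + 35937) = 1889/25727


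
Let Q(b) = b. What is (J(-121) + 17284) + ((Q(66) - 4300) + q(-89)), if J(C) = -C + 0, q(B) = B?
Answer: 13082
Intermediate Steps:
J(C) = -C
(J(-121) + 17284) + ((Q(66) - 4300) + q(-89)) = (-1*(-121) + 17284) + ((66 - 4300) - 89) = (121 + 17284) + (-4234 - 89) = 17405 - 4323 = 13082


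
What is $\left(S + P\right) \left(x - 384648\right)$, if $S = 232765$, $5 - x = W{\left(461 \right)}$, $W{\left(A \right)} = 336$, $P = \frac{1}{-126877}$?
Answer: $- \frac{11369401905017016}{126877} \approx -8.961 \cdot 10^{10}$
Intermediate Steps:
$P = - \frac{1}{126877} \approx -7.8817 \cdot 10^{-6}$
$x = -331$ ($x = 5 - 336 = -331$)
$\left(S + P\right) \left(x - 384648\right) = \left(232765 - \frac{1}{126877}\right) \left(-331 - 384648\right) = \frac{29532524904}{126877} \left(-384979\right) = - \frac{11369401905017016}{126877}$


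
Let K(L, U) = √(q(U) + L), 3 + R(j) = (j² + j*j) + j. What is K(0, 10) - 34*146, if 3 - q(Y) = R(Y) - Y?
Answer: -4964 + I*√194 ≈ -4964.0 + 13.928*I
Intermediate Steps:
R(j) = -3 + j + 2*j² (R(j) = -3 + ((j² + j*j) + j) = -3 + ((j² + j²) + j) = -3 + (2*j² + j) = -3 + (j + 2*j²) = -3 + j + 2*j²)
q(Y) = 6 - 2*Y² (q(Y) = 3 - ((-3 + Y + 2*Y²) - Y) = 3 - (-3 + 2*Y²) = 3 + (3 - 2*Y²) = 6 - 2*Y²)
K(L, U) = √(6 + L - 2*U²) (K(L, U) = √((6 - 2*U²) + L) = √(6 + L - 2*U²))
K(0, 10) - 34*146 = √(6 + 0 - 2*10²) - 34*146 = √(6 + 0 - 2*100) - 4964 = √(6 + 0 - 200) - 4964 = √(-194) - 4964 = I*√194 - 4964 = -4964 + I*√194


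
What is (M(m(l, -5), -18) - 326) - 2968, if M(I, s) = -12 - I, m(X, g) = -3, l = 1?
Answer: -3303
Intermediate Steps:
(M(m(l, -5), -18) - 326) - 2968 = ((-12 - 1*(-3)) - 326) - 2968 = ((-12 + 3) - 326) - 2968 = (-9 - 326) - 2968 = -335 - 2968 = -3303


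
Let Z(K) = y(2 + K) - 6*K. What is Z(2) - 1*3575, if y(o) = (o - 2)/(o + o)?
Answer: -14347/4 ≈ -3586.8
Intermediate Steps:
y(o) = (-2 + o)/(2*o) (y(o) = (-2 + o)/((2*o)) = (-2 + o)*(1/(2*o)) = (-2 + o)/(2*o))
Z(K) = -6*K + K/(2*(2 + K)) (Z(K) = (-2 + (2 + K))/(2*(2 + K)) - 6*K = K/(2*(2 + K)) - 6*K = -6*K + K/(2*(2 + K)))
Z(2) - 1*3575 = (½)*2*(-23 - 12*2)/(2 + 2) - 1*3575 = (½)*2*(-23 - 24)/4 - 3575 = (½)*2*(¼)*(-47) - 3575 = -47/4 - 3575 = -14347/4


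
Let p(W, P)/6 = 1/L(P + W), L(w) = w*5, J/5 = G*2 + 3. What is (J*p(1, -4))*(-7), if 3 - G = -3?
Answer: 210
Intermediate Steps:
G = 6 (G = 3 - 1*(-3) = 3 + 3 = 6)
J = 75 (J = 5*(6*2 + 3) = 5*(12 + 3) = 5*15 = 75)
L(w) = 5*w
p(W, P) = 6/(5*P + 5*W) (p(W, P) = 6/((5*(P + W))) = 6/(5*P + 5*W))
(J*p(1, -4))*(-7) = (75*(6/(5*(-4 + 1))))*(-7) = (75*((6/5)/(-3)))*(-7) = (75*((6/5)*(-⅓)))*(-7) = (75*(-⅖))*(-7) = -30*(-7) = 210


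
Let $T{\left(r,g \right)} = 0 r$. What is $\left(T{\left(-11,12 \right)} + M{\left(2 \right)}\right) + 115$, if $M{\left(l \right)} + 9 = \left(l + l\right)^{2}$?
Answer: $122$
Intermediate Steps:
$T{\left(r,g \right)} = 0$
$M{\left(l \right)} = -9 + 4 l^{2}$ ($M{\left(l \right)} = -9 + \left(l + l\right)^{2} = -9 + \left(2 l\right)^{2} = -9 + 4 l^{2}$)
$\left(T{\left(-11,12 \right)} + M{\left(2 \right)}\right) + 115 = \left(0 - \left(9 - 4 \cdot 2^{2}\right)\right) + 115 = \left(0 + \left(-9 + 4 \cdot 4\right)\right) + 115 = \left(0 + \left(-9 + 16\right)\right) + 115 = \left(0 + 7\right) + 115 = 7 + 115 = 122$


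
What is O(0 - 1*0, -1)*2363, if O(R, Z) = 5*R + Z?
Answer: -2363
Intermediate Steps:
O(R, Z) = Z + 5*R
O(0 - 1*0, -1)*2363 = (-1 + 5*(0 - 1*0))*2363 = (-1 + 5*(0 + 0))*2363 = (-1 + 5*0)*2363 = (-1 + 0)*2363 = -1*2363 = -2363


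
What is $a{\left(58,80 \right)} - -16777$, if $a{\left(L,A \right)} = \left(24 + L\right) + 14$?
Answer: $16873$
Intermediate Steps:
$a{\left(L,A \right)} = 38 + L$
$a{\left(58,80 \right)} - -16777 = \left(38 + 58\right) - -16777 = 96 + 16777 = 16873$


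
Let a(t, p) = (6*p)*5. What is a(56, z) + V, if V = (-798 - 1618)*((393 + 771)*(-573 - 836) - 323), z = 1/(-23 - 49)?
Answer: 47558447803/12 ≈ 3.9632e+9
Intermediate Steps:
z = -1/72 (z = 1/(-72) = -1/72 ≈ -0.013889)
V = 3963203984 (V = -2416*(1164*(-1409) - 323) = -2416*(-1640076 - 323) = -2416*(-1640399) = 3963203984)
a(t, p) = 30*p
a(56, z) + V = 30*(-1/72) + 3963203984 = -5/12 + 3963203984 = 47558447803/12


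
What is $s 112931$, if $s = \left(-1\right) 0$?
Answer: $0$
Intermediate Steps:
$s = 0$
$s 112931 = 0 \cdot 112931 = 0$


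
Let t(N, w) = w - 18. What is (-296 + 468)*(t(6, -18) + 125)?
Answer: 15308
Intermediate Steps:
t(N, w) = -18 + w
(-296 + 468)*(t(6, -18) + 125) = (-296 + 468)*((-18 - 18) + 125) = 172*(-36 + 125) = 172*89 = 15308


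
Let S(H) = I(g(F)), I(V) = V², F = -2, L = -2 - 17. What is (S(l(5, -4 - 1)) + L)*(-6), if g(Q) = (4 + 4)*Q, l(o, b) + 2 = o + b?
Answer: -1422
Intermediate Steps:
L = -19
l(o, b) = -2 + b + o (l(o, b) = -2 + (o + b) = -2 + (b + o) = -2 + b + o)
g(Q) = 8*Q
S(H) = 256 (S(H) = (8*(-2))² = (-16)² = 256)
(S(l(5, -4 - 1)) + L)*(-6) = (256 - 19)*(-6) = 237*(-6) = -1422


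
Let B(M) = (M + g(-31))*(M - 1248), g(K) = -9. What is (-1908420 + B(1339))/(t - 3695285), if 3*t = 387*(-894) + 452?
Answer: 5362170/11431381 ≈ 0.46907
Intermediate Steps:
t = -345526/3 (t = (387*(-894) + 452)/3 = (-345978 + 452)/3 = (1/3)*(-345526) = -345526/3 ≈ -1.1518e+5)
B(M) = (-1248 + M)*(-9 + M) (B(M) = (M - 9)*(M - 1248) = (-9 + M)*(-1248 + M) = (-1248 + M)*(-9 + M))
(-1908420 + B(1339))/(t - 3695285) = (-1908420 + (11232 + 1339**2 - 1257*1339))/(-345526/3 - 3695285) = (-1908420 + (11232 + 1792921 - 1683123))/(-11431381/3) = (-1908420 + 121030)*(-3/11431381) = -1787390*(-3/11431381) = 5362170/11431381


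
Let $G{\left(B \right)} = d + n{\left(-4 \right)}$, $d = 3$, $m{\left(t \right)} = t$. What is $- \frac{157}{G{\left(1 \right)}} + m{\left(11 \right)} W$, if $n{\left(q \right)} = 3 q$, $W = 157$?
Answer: $\frac{15700}{9} \approx 1744.4$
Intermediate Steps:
$G{\left(B \right)} = -9$ ($G{\left(B \right)} = 3 + 3 \left(-4\right) = 3 - 12 = -9$)
$- \frac{157}{G{\left(1 \right)}} + m{\left(11 \right)} W = - \frac{157}{-9} + 11 \cdot 157 = \left(-157\right) \left(- \frac{1}{9}\right) + 1727 = \frac{157}{9} + 1727 = \frac{15700}{9}$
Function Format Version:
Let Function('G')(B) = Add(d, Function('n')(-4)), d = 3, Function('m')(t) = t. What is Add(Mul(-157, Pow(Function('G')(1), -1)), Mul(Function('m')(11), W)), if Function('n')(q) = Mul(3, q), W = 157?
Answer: Rational(15700, 9) ≈ 1744.4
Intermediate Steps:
Function('G')(B) = -9 (Function('G')(B) = Add(3, Mul(3, -4)) = Add(3, -12) = -9)
Add(Mul(-157, Pow(Function('G')(1), -1)), Mul(Function('m')(11), W)) = Add(Mul(-157, Pow(-9, -1)), Mul(11, 157)) = Add(Mul(-157, Rational(-1, 9)), 1727) = Add(Rational(157, 9), 1727) = Rational(15700, 9)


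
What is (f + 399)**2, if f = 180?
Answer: 335241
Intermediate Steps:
(f + 399)**2 = (180 + 399)**2 = 579**2 = 335241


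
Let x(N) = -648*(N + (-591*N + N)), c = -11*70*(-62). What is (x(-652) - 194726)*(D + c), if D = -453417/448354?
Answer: -2665274032592892205/224177 ≈ -1.1889e+13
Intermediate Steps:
c = 47740 (c = -770*(-62) = 47740)
D = -453417/448354 (D = -453417*1/448354 = -453417/448354 ≈ -1.0113)
x(N) = 381672*N (x(N) = -648*(N - 590*N) = -(-381672)*N = 381672*N)
(x(-652) - 194726)*(D + c) = (381672*(-652) - 194726)*(-453417/448354 + 47740) = (-248850144 - 194726)*(21403966543/448354) = -249044870*21403966543/448354 = -2665274032592892205/224177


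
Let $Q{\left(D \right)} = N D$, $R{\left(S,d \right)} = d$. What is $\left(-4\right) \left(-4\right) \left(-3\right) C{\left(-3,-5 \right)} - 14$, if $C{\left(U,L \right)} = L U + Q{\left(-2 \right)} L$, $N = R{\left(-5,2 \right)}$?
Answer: $-1694$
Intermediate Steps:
$N = 2$
$Q{\left(D \right)} = 2 D$
$C{\left(U,L \right)} = - 4 L + L U$ ($C{\left(U,L \right)} = L U + 2 \left(-2\right) L = L U - 4 L = - 4 L + L U$)
$\left(-4\right) \left(-4\right) \left(-3\right) C{\left(-3,-5 \right)} - 14 = \left(-4\right) \left(-4\right) \left(-3\right) \left(- 5 \left(-4 - 3\right)\right) - 14 = 16 \left(-3\right) \left(\left(-5\right) \left(-7\right)\right) - 14 = \left(-48\right) 35 - 14 = -1680 - 14 = -1694$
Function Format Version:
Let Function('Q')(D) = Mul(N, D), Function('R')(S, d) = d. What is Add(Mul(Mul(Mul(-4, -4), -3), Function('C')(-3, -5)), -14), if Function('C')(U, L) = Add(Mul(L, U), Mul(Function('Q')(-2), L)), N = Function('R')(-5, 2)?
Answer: -1694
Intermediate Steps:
N = 2
Function('Q')(D) = Mul(2, D)
Function('C')(U, L) = Add(Mul(-4, L), Mul(L, U)) (Function('C')(U, L) = Add(Mul(L, U), Mul(Mul(2, -2), L)) = Add(Mul(L, U), Mul(-4, L)) = Add(Mul(-4, L), Mul(L, U)))
Add(Mul(Mul(Mul(-4, -4), -3), Function('C')(-3, -5)), -14) = Add(Mul(Mul(Mul(-4, -4), -3), Mul(-5, Add(-4, -3))), -14) = Add(Mul(Mul(16, -3), Mul(-5, -7)), -14) = Add(Mul(-48, 35), -14) = Add(-1680, -14) = -1694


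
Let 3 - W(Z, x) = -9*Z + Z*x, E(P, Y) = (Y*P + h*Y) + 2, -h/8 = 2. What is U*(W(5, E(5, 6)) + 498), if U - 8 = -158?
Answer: -129900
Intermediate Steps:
h = -16 (h = -8*2 = -16)
E(P, Y) = 2 - 16*Y + P*Y (E(P, Y) = (Y*P - 16*Y) + 2 = (P*Y - 16*Y) + 2 = (-16*Y + P*Y) + 2 = 2 - 16*Y + P*Y)
W(Z, x) = 3 + 9*Z - Z*x (W(Z, x) = 3 - (-9*Z + Z*x) = 3 + (9*Z - Z*x) = 3 + 9*Z - Z*x)
U = -150 (U = 8 - 158 = -150)
U*(W(5, E(5, 6)) + 498) = -150*((3 + 9*5 - 1*5*(2 - 16*6 + 5*6)) + 498) = -150*((3 + 45 - 1*5*(2 - 96 + 30)) + 498) = -150*((3 + 45 - 1*5*(-64)) + 498) = -150*((3 + 45 + 320) + 498) = -150*(368 + 498) = -150*866 = -129900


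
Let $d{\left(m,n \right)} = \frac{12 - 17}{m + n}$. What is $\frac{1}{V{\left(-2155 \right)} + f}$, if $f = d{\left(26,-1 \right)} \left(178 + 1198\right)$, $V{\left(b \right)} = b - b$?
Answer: $- \frac{5}{1376} \approx -0.0036337$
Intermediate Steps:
$d{\left(m,n \right)} = - \frac{5}{m + n}$
$V{\left(b \right)} = 0$
$f = - \frac{1376}{5}$ ($f = - \frac{5}{26 - 1} \left(178 + 1198\right) = - \frac{5}{25} \cdot 1376 = \left(-5\right) \frac{1}{25} \cdot 1376 = \left(- \frac{1}{5}\right) 1376 = - \frac{1376}{5} \approx -275.2$)
$\frac{1}{V{\left(-2155 \right)} + f} = \frac{1}{0 - \frac{1376}{5}} = \frac{1}{- \frac{1376}{5}} = - \frac{5}{1376}$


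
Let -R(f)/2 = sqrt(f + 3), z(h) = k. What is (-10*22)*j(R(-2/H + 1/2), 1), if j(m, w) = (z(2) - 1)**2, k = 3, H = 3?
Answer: -880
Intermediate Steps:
z(h) = 3
R(f) = -2*sqrt(3 + f) (R(f) = -2*sqrt(f + 3) = -2*sqrt(3 + f))
j(m, w) = 4 (j(m, w) = (3 - 1)**2 = 2**2 = 4)
(-10*22)*j(R(-2/H + 1/2), 1) = -10*22*4 = -220*4 = -880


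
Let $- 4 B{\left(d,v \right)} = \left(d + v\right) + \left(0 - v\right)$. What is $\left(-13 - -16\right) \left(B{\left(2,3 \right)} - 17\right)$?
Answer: $- \frac{105}{2} \approx -52.5$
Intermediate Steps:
$B{\left(d,v \right)} = - \frac{d}{4}$ ($B{\left(d,v \right)} = - \frac{\left(d + v\right) + \left(0 - v\right)}{4} = - \frac{\left(d + v\right) - v}{4} = - \frac{d}{4}$)
$\left(-13 - -16\right) \left(B{\left(2,3 \right)} - 17\right) = \left(-13 - -16\right) \left(\left(- \frac{1}{4}\right) 2 - 17\right) = \left(-13 + 16\right) \left(- \frac{1}{2} - 17\right) = 3 \left(- \frac{35}{2}\right) = - \frac{105}{2}$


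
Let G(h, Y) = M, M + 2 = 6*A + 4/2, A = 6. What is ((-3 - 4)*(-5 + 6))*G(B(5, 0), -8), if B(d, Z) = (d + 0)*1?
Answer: -252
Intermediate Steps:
B(d, Z) = d (B(d, Z) = d*1 = d)
M = 36 (M = -2 + (6*6 + 4/2) = -2 + (36 + 4*(½)) = -2 + (36 + 2) = -2 + 38 = 36)
G(h, Y) = 36
((-3 - 4)*(-5 + 6))*G(B(5, 0), -8) = ((-3 - 4)*(-5 + 6))*36 = -7*1*36 = -7*36 = -252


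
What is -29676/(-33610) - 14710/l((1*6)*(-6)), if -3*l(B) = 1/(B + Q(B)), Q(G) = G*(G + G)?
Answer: 1895541500238/16805 ≈ 1.1280e+8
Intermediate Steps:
Q(G) = 2*G² (Q(G) = G*(2*G) = 2*G²)
l(B) = -1/(3*(B + 2*B²))
-29676/(-33610) - 14710/l((1*6)*(-6)) = -29676/(-33610) - 14710/((-1/(3*((1*6)*(-6))*(1 + 2*((1*6)*(-6)))))) = -29676*(-1/33610) - 14710/((-1/(3*(6*(-6))*(1 + 2*(6*(-6)))))) = 14838/16805 - 14710/((-⅓/(-36*(1 + 2*(-36))))) = 14838/16805 - 14710/((-⅓*(-1/36)/(1 - 72))) = 14838/16805 - 14710/((-⅓*(-1/36)/(-71))) = 14838/16805 - 14710/((-⅓*(-1/36)*(-1/71))) = 14838/16805 - 14710/(-1/7668) = 14838/16805 - 14710*(-7668) = 14838/16805 + 112796280 = 1895541500238/16805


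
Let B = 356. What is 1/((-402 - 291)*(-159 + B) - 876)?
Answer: -1/137397 ≈ -7.2782e-6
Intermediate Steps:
1/((-402 - 291)*(-159 + B) - 876) = 1/((-402 - 291)*(-159 + 356) - 876) = 1/(-693*197 - 876) = 1/(-136521 - 876) = 1/(-137397) = -1/137397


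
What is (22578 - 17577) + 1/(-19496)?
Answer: 97499495/19496 ≈ 5001.0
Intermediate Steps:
(22578 - 17577) + 1/(-19496) = 5001 - 1/19496 = 97499495/19496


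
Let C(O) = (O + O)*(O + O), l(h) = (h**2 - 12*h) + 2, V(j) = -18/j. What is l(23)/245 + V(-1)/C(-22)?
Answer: 49809/47432 ≈ 1.0501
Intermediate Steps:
l(h) = 2 + h**2 - 12*h
C(O) = 4*O**2 (C(O) = (2*O)*(2*O) = 4*O**2)
l(23)/245 + V(-1)/C(-22) = (2 + 23**2 - 12*23)/245 + (-18/(-1))/((4*(-22)**2)) = (2 + 529 - 276)*(1/245) + (-18*(-1))/((4*484)) = 255*(1/245) + 18/1936 = 51/49 + 18*(1/1936) = 51/49 + 9/968 = 49809/47432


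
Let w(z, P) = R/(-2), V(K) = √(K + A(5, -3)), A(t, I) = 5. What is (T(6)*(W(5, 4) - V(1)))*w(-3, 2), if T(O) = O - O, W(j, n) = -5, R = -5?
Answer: 0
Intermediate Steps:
V(K) = √(5 + K) (V(K) = √(K + 5) = √(5 + K))
T(O) = 0
w(z, P) = 5/2 (w(z, P) = -5/(-2) = -5*(-½) = 5/2)
(T(6)*(W(5, 4) - V(1)))*w(-3, 2) = (0*(-5 - √(5 + 1)))*(5/2) = (0*(-5 - √6))*(5/2) = 0*(5/2) = 0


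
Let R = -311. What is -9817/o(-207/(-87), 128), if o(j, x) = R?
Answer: 9817/311 ≈ 31.566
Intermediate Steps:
o(j, x) = -311
-9817/o(-207/(-87), 128) = -9817/(-311) = -9817*(-1/311) = 9817/311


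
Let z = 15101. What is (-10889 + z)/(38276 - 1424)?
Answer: 351/3071 ≈ 0.11430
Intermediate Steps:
(-10889 + z)/(38276 - 1424) = (-10889 + 15101)/(38276 - 1424) = 4212/36852 = 4212*(1/36852) = 351/3071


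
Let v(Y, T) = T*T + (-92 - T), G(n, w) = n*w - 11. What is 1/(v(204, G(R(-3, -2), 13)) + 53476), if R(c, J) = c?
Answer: 1/55934 ≈ 1.7878e-5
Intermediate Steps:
G(n, w) = -11 + n*w
v(Y, T) = -92 + T**2 - T (v(Y, T) = T**2 + (-92 - T) = -92 + T**2 - T)
1/(v(204, G(R(-3, -2), 13)) + 53476) = 1/((-92 + (-11 - 3*13)**2 - (-11 - 3*13)) + 53476) = 1/((-92 + (-11 - 39)**2 - (-11 - 39)) + 53476) = 1/((-92 + (-50)**2 - 1*(-50)) + 53476) = 1/((-92 + 2500 + 50) + 53476) = 1/(2458 + 53476) = 1/55934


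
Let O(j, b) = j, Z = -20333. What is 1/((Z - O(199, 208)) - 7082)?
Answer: -1/27614 ≈ -3.6213e-5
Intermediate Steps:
1/((Z - O(199, 208)) - 7082) = 1/((-20333 - 1*199) - 7082) = 1/((-20333 - 199) - 7082) = 1/(-20532 - 7082) = 1/(-27614) = -1/27614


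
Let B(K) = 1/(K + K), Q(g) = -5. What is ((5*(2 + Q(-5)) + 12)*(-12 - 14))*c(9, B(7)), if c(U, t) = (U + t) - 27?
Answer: -9789/7 ≈ -1398.4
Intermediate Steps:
B(K) = 1/(2*K)
c(U, t) = -27 + U + t
((5*(2 + Q(-5)) + 12)*(-12 - 14))*c(9, B(7)) = ((5*(2 - 5) + 12)*(-12 - 14))*(-27 + 9 + (½)/7) = ((5*(-3) + 12)*(-26))*(-27 + 9 + (½)*(⅐)) = ((-15 + 12)*(-26))*(-27 + 9 + 1/14) = -3*(-26)*(-251/14) = 78*(-251/14) = -9789/7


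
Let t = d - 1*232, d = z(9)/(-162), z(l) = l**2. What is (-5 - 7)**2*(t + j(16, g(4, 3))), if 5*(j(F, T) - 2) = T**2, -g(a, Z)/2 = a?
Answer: -156744/5 ≈ -31349.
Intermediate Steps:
g(a, Z) = -2*a
j(F, T) = 2 + T**2/5
d = -1/2 (d = 9**2/(-162) = 81*(-1/162) = -1/2 ≈ -0.50000)
t = -465/2 (t = -1/2 - 1*232 = -1/2 - 232 = -465/2 ≈ -232.50)
(-5 - 7)**2*(t + j(16, g(4, 3))) = (-5 - 7)**2*(-465/2 + (2 + (-2*4)**2/5)) = (-12)**2*(-465/2 + (2 + (1/5)*(-8)**2)) = 144*(-465/2 + (2 + (1/5)*64)) = 144*(-465/2 + (2 + 64/5)) = 144*(-465/2 + 74/5) = 144*(-2177/10) = -156744/5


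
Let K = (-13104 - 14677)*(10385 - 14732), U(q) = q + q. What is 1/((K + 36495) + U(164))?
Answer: 1/120800830 ≈ 8.2781e-9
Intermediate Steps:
U(q) = 2*q
K = 120764007 (K = -27781*(-4347) = 120764007)
1/((K + 36495) + U(164)) = 1/((120764007 + 36495) + 2*164) = 1/(120800502 + 328) = 1/120800830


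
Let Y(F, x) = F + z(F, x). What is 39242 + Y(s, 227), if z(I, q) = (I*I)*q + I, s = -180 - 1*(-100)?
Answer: 1491882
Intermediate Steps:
s = -80 (s = -180 + 100 = -80)
z(I, q) = I + q*I**2 (z(I, q) = I**2*q + I = q*I**2 + I = I + q*I**2)
Y(F, x) = F + F*(1 + F*x)
39242 + Y(s, 227) = 39242 - 80*(2 - 80*227) = 39242 - 80*(2 - 18160) = 39242 - 80*(-18158) = 39242 + 1452640 = 1491882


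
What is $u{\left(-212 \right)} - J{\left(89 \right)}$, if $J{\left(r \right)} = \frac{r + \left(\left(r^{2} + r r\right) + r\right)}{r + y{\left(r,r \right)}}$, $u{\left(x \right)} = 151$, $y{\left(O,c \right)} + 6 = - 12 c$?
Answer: $\frac{32951}{197} \approx 167.26$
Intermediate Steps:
$y{\left(O,c \right)} = -6 - 12 c$
$J{\left(r \right)} = \frac{2 r + 2 r^{2}}{-6 - 11 r}$ ($J{\left(r \right)} = \frac{r + \left(\left(r^{2} + r r\right) + r\right)}{r - \left(6 + 12 r\right)} = \frac{r + \left(\left(r^{2} + r^{2}\right) + r\right)}{-6 - 11 r} = \frac{r + \left(2 r^{2} + r\right)}{-6 - 11 r} = \frac{r + \left(r + 2 r^{2}\right)}{-6 - 11 r} = \frac{2 r + 2 r^{2}}{-6 - 11 r}$)
$u{\left(-212 \right)} - J{\left(89 \right)} = 151 - \left(-2\right) 89 \frac{1}{6 + 11 \cdot 89} \left(1 + 89\right) = 151 - \left(-2\right) 89 \frac{1}{6 + 979} \cdot 90 = 151 - \left(-2\right) 89 \cdot \frac{1}{985} \cdot 90 = 151 - - \frac{3204}{197} = 151 + \frac{3204}{197} = \frac{32951}{197}$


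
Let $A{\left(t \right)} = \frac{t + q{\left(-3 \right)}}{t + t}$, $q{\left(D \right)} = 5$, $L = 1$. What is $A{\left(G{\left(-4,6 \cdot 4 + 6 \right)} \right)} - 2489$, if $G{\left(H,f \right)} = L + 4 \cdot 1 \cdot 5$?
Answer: $- \frac{52256}{21} \approx -2488.4$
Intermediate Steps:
$G{\left(H,f \right)} = 21$ ($G{\left(H,f \right)} = 1 + 4 \cdot 1 \cdot 5 = 1 + 4 \cdot 5 = 1 + 20 = 21$)
$A{\left(t \right)} = \frac{5 + t}{2 t}$ ($A{\left(t \right)} = \frac{t + 5}{t + t} = \frac{5 + t}{2 t}$)
$A{\left(G{\left(-4,6 \cdot 4 + 6 \right)} \right)} - 2489 = \frac{5 + 21}{2 \cdot 21} - 2489 = \frac{1}{2} \cdot \frac{1}{21} \cdot 26 - 2489 = \frac{13}{21} - 2489 = - \frac{52256}{21}$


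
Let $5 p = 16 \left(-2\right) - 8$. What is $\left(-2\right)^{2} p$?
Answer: $-32$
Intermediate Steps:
$p = -8$ ($p = \frac{16 \left(-2\right) - 8}{5} = \frac{-32 - 8}{5} = \frac{1}{5} \left(-40\right) = -8$)
$\left(-2\right)^{2} p = \left(-2\right)^{2} \left(-8\right) = 4 \left(-8\right) = -32$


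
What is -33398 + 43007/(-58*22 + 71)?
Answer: -40287597/1205 ≈ -33434.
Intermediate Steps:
-33398 + 43007/(-58*22 + 71) = -33398 + 43007/(-1276 + 71) = -33398 + 43007/(-1205) = -33398 + 43007*(-1/1205) = -33398 - 43007/1205 = -40287597/1205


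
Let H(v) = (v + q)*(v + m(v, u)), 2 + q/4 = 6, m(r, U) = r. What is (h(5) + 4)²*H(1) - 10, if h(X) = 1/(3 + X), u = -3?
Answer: 18193/32 ≈ 568.53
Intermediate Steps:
q = 16 (q = -8 + 4*6 = -8 + 24 = 16)
H(v) = 2*v*(16 + v) (H(v) = (v + 16)*(v + v) = (16 + v)*(2*v) = 2*v*(16 + v))
(h(5) + 4)²*H(1) - 10 = (1/(3 + 5) + 4)²*(2*1*(16 + 1)) - 10 = (1/8 + 4)²*(2*1*17) - 10 = (⅛ + 4)²*34 - 10 = (33/8)²*34 - 10 = (1089/64)*34 - 10 = 18513/32 - 10 = 18193/32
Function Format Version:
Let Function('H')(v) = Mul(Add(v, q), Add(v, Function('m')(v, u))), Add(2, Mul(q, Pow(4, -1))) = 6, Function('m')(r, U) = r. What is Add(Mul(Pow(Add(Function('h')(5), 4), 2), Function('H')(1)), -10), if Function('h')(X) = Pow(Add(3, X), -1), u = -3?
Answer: Rational(18193, 32) ≈ 568.53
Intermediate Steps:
q = 16 (q = Add(-8, Mul(4, 6)) = Add(-8, 24) = 16)
Function('H')(v) = Mul(2, v, Add(16, v)) (Function('H')(v) = Mul(Add(v, 16), Add(v, v)) = Mul(Add(16, v), Mul(2, v)) = Mul(2, v, Add(16, v)))
Add(Mul(Pow(Add(Function('h')(5), 4), 2), Function('H')(1)), -10) = Add(Mul(Pow(Add(Pow(Add(3, 5), -1), 4), 2), Mul(2, 1, Add(16, 1))), -10) = Add(Mul(Pow(Add(Pow(8, -1), 4), 2), Mul(2, 1, 17)), -10) = Add(Mul(Pow(Add(Rational(1, 8), 4), 2), 34), -10) = Add(Mul(Pow(Rational(33, 8), 2), 34), -10) = Add(Mul(Rational(1089, 64), 34), -10) = Add(Rational(18513, 32), -10) = Rational(18193, 32)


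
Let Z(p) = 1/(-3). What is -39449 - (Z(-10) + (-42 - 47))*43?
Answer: -106823/3 ≈ -35608.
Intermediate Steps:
Z(p) = -1/3
-39449 - (Z(-10) + (-42 - 47))*43 = -39449 - (-1/3 + (-42 - 47))*43 = -39449 - (-1/3 - 89)*43 = -39449 - (-268)*43/3 = -39449 - 1*(-11524/3) = -39449 + 11524/3 = -106823/3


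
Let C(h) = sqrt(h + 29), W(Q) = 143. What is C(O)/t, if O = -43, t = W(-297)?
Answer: I*sqrt(14)/143 ≈ 0.026165*I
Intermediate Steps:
t = 143
C(h) = sqrt(29 + h)
C(O)/t = sqrt(29 - 43)/143 = sqrt(-14)*(1/143) = (I*sqrt(14))*(1/143) = I*sqrt(14)/143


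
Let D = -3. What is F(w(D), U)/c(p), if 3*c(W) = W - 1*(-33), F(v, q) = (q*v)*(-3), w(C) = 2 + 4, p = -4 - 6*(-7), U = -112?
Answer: 6048/71 ≈ 85.183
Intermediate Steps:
p = 38 (p = -4 + 42 = 38)
w(C) = 6
F(v, q) = -3*q*v
c(W) = 11 + W/3 (c(W) = (W - 1*(-33))/3 = (W + 33)/3 = (33 + W)/3 = 11 + W/3)
F(w(D), U)/c(p) = (-3*(-112)*6)/(11 + (1/3)*38) = 2016/(11 + 38/3) = 2016/(71/3) = 2016*(3/71) = 6048/71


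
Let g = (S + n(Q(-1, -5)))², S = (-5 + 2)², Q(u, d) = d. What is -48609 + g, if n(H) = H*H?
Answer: -47453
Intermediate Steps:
n(H) = H²
S = 9 (S = (-3)² = 9)
g = 1156 (g = (9 + (-5)²)² = (9 + 25)² = 34² = 1156)
-48609 + g = -48609 + 1156 = -47453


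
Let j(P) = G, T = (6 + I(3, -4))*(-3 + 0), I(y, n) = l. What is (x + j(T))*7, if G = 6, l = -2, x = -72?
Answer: -462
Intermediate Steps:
I(y, n) = -2
T = -12 (T = (6 - 2)*(-3 + 0) = 4*(-3) = -12)
j(P) = 6
(x + j(T))*7 = (-72 + 6)*7 = -66*7 = -462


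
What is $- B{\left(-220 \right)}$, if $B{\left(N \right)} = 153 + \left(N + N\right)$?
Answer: $287$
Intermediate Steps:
$B{\left(N \right)} = 153 + 2 N$
$- B{\left(-220 \right)} = - (153 + 2 \left(-220\right)) = - (153 - 440) = \left(-1\right) \left(-287\right) = 287$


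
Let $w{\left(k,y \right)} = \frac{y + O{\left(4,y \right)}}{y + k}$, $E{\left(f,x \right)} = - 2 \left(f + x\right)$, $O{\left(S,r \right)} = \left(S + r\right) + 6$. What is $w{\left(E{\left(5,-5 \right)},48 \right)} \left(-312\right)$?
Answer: $-689$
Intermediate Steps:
$O{\left(S,r \right)} = 6 + S + r$
$E{\left(f,x \right)} = - 2 f - 2 x$
$w{\left(k,y \right)} = \frac{10 + 2 y}{k + y}$ ($w{\left(k,y \right)} = \frac{y + \left(6 + 4 + y\right)}{y + k} = \frac{y + \left(10 + y\right)}{k + y} = \frac{10 + 2 y}{k + y}$)
$w{\left(E{\left(5,-5 \right)},48 \right)} \left(-312\right) = \frac{2 \left(5 + 48\right)}{\left(\left(-2\right) 5 - -10\right) + 48} \left(-312\right) = 2 \frac{1}{\left(-10 + 10\right) + 48} \cdot 53 \left(-312\right) = 2 \frac{1}{0 + 48} \cdot 53 \left(-312\right) = 2 \cdot \frac{1}{48} \cdot 53 \left(-312\right) = \frac{53}{24} \left(-312\right) = -689$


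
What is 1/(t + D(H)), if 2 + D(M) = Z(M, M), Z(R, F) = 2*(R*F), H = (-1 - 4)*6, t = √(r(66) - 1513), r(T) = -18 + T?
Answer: 1798/3234269 - I*√1465/3234269 ≈ 0.00055592 - 1.1834e-5*I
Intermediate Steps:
t = I*√1465 (t = √((-18 + 66) - 1513) = √(48 - 1513) = √(-1465) = I*√1465 ≈ 38.275*I)
H = -30 (H = -5*6 = -30)
Z(R, F) = 2*F*R (Z(R, F) = 2*(F*R) = 2*F*R)
D(M) = -2 + 2*M² (D(M) = -2 + 2*M*M = -2 + 2*M²)
1/(t + D(H)) = 1/(I*√1465 + (-2 + 2*(-30)²)) = 1/(I*√1465 + (-2 + 2*900)) = 1/(I*√1465 + (-2 + 1800)) = 1/(I*√1465 + 1798) = 1/(1798 + I*√1465)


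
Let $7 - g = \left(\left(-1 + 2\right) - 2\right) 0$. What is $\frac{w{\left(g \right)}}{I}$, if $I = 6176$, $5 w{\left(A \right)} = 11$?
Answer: $\frac{11}{30880} \approx 0.00035622$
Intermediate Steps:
$g = 7$ ($g = 7 - \left(\left(-1 + 2\right) - 2\right) 0 = 7 - \left(1 - 2\right) 0 = 7 - \left(-1\right) 0 = 7 - 0 = 7 + 0 = 7$)
$w{\left(A \right)} = \frac{11}{5}$ ($w{\left(A \right)} = \frac{1}{5} \cdot 11 = \frac{11}{5}$)
$\frac{w{\left(g \right)}}{I} = \frac{11}{5 \cdot 6176} = \frac{11}{5} \cdot \frac{1}{6176} = \frac{11}{30880}$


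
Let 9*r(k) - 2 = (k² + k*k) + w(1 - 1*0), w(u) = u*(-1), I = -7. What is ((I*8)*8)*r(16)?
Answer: -25536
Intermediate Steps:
w(u) = -u
r(k) = ⅑ + 2*k²/9 (r(k) = 2/9 + ((k² + k*k) - (1 - 1*0))/9 = 2/9 + ((k² + k²) - (1 + 0))/9 = 2/9 + (2*k² - 1*1)/9 = 2/9 + (2*k² - 1)/9 = 2/9 + (-1 + 2*k²)/9 = 2/9 + (-⅑ + 2*k²/9) = ⅑ + 2*k²/9)
((I*8)*8)*r(16) = (-7*8*8)*(⅑ + (2/9)*16²) = (-56*8)*(⅑ + (2/9)*256) = -448*(⅑ + 512/9) = -448*57 = -25536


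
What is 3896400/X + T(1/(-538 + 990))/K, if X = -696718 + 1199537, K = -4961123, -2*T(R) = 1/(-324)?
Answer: 12526176737362781/1616466394917576 ≈ 7.7491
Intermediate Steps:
T(R) = 1/648 (T(R) = -½/(-324) = -½*(-1/324) = 1/648)
X = 502819
3896400/X + T(1/(-538 + 990))/K = 3896400/502819 + (1/648)/(-4961123) = 3896400*(1/502819) + (1/648)*(-1/4961123) = 3896400/502819 - 1/3214807704 = 12526176737362781/1616466394917576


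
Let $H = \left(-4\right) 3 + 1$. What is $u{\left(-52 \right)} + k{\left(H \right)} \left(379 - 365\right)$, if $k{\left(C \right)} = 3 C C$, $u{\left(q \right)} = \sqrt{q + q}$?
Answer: $5082 + 2 i \sqrt{26} \approx 5082.0 + 10.198 i$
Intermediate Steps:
$u{\left(q \right)} = \sqrt{2} \sqrt{q}$ ($u{\left(q \right)} = \sqrt{2 q} = \sqrt{2} \sqrt{q}$)
$H = -11$ ($H = -12 + 1 = -11$)
$k{\left(C \right)} = 3 C^{2}$
$u{\left(-52 \right)} + k{\left(H \right)} \left(379 - 365\right) = \sqrt{2} \sqrt{-52} + 3 \left(-11\right)^{2} \left(379 - 365\right) = \sqrt{2} \cdot 2 i \sqrt{13} + 3 \cdot 121 \left(379 - 365\right) = 2 i \sqrt{26} + 363 \cdot 14 = 2 i \sqrt{26} + 5082 = 5082 + 2 i \sqrt{26}$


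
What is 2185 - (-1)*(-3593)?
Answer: -1408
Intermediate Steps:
2185 - (-1)*(-3593) = 2185 - 1*3593 = 2185 - 3593 = -1408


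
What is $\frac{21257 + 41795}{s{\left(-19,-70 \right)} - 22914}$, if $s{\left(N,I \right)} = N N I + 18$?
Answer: $- \frac{31526}{24083} \approx -1.3091$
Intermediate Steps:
$s{\left(N,I \right)} = 18 + I N^{2}$ ($s{\left(N,I \right)} = N^{2} I + 18 = I N^{2} + 18 = 18 + I N^{2}$)
$\frac{21257 + 41795}{s{\left(-19,-70 \right)} - 22914} = \frac{21257 + 41795}{\left(18 - 70 \left(-19\right)^{2}\right) - 22914} = \frac{63052}{\left(18 - 25270\right) - 22914} = \frac{63052}{-25252 - 22914} = \frac{63052}{-48166} = 63052 \left(- \frac{1}{48166}\right) = - \frac{31526}{24083}$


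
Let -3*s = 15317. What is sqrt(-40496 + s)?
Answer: I*sqrt(410415)/3 ≈ 213.55*I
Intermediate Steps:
s = -15317/3 (s = -1/3*15317 = -15317/3 ≈ -5105.7)
sqrt(-40496 + s) = sqrt(-40496 - 15317/3) = sqrt(-136805/3) = I*sqrt(410415)/3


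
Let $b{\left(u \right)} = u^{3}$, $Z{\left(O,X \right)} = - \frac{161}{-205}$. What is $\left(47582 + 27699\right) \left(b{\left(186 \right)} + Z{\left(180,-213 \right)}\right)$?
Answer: $\frac{99306603000121}{205} \approx 4.8442 \cdot 10^{11}$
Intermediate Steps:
$Z{\left(O,X \right)} = \frac{161}{205}$ ($Z{\left(O,X \right)} = \left(-161\right) \left(- \frac{1}{205}\right) = \frac{161}{205}$)
$\left(47582 + 27699\right) \left(b{\left(186 \right)} + Z{\left(180,-213 \right)}\right) = \left(47582 + 27699\right) \left(186^{3} + \frac{161}{205}\right) = 75281 \left(6434856 + \frac{161}{205}\right) = 75281 \cdot \frac{1319145641}{205} = \frac{99306603000121}{205}$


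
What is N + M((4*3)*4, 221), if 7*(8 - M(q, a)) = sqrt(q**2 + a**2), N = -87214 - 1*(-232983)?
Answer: 145777 - sqrt(51145)/7 ≈ 1.4574e+5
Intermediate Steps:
N = 145769 (N = -87214 + 232983 = 145769)
M(q, a) = 8 - sqrt(a**2 + q**2)/7 (M(q, a) = 8 - sqrt(q**2 + a**2)/7 = 8 - sqrt(a**2 + q**2)/7)
N + M((4*3)*4, 221) = 145769 + (8 - sqrt(221**2 + ((4*3)*4)**2)/7) = 145769 + (8 - sqrt(48841 + (12*4)**2)/7) = 145769 + (8 - sqrt(48841 + 48**2)/7) = 145769 + (8 - sqrt(48841 + 2304)/7) = 145769 + (8 - sqrt(51145)/7) = 145777 - sqrt(51145)/7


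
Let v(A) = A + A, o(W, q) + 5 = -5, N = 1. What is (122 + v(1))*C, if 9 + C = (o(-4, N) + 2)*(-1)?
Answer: -124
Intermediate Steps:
o(W, q) = -10 (o(W, q) = -5 - 5 = -10)
C = -1 (C = -9 + (-10 + 2)*(-1) = -9 - 8*(-1) = -9 + 8 = -1)
v(A) = 2*A
(122 + v(1))*C = (122 + 2*1)*(-1) = (122 + 2)*(-1) = 124*(-1) = -124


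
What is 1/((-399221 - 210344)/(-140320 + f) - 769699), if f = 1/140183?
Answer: -19670478559/15140262225733346 ≈ -1.2992e-6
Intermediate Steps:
f = 1/140183 ≈ 7.1335e-6
1/((-399221 - 210344)/(-140320 + f) - 769699) = 1/((-399221 - 210344)/(-140320 + 1/140183) - 769699) = 1/(-609565/(-19670478559/140183) - 769699) = 1/(-609565*(-140183/19670478559) - 769699) = 1/(85450650395/19670478559 - 769699) = 1/(-15140262225733346/19670478559) = -19670478559/15140262225733346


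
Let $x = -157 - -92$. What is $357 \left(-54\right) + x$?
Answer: $-19343$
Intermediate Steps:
$x = -65$ ($x = -157 + 92 = -65$)
$357 \left(-54\right) + x = 357 \left(-54\right) - 65 = -19278 - 65 = -19343$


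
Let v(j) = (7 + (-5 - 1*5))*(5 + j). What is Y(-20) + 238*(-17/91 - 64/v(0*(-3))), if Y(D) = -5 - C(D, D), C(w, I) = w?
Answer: 192271/195 ≈ 986.00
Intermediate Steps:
Y(D) = -5 - D
v(j) = -15 - 3*j (v(j) = (7 + (-5 - 5))*(5 + j) = (7 - 10)*(5 + j) = -3*(5 + j) = -15 - 3*j)
Y(-20) + 238*(-17/91 - 64/v(0*(-3))) = (-5 - 1*(-20)) + 238*(-17/91 - 64/(-15 - 0*(-3))) = (-5 + 20) + 238*(-17*1/91 - 64/(-15 - 3*0)) = 15 + 238*(-17/91 - 64/(-15 + 0)) = 15 + 238*(-17/91 - 64/(-15)) = 15 + 238*(-17/91 - 64*(-1/15)) = 15 + 238*(-17/91 + 64/15) = 15 + 238*(5569/1365) = 15 + 189346/195 = 192271/195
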